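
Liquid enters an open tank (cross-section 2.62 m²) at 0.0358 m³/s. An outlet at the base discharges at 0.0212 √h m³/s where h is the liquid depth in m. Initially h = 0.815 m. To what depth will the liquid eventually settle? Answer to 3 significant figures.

Accumulation of liquid (constant cross-section A): A dh/dt = Q_in − 0.0212 √h. At steady state dh/dt = 0:
Q_in = 0.0212 √h_ss ⇒ √h_ss = 0.0358/0.0212 = 1.6887.
h_ss = 1.6887² = 2.8516 m. (Since h₀ = 0.815 m < h_ss, the level will rise toward this value.)

2.85 m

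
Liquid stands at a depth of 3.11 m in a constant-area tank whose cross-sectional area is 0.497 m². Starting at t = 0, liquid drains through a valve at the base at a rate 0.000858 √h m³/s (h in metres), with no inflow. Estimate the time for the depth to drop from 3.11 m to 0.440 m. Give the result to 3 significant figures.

1270 s

With no inflow, A dh/dt = −0.000858 √h.
This is separable: 2 d(√h)/dt = −0.000858/A, so √h = √h₀ − (0.000858/(2A)) t.
t = 2A(√h₀ − √h)/0.000858 = 2·0.497·(√3.11 − √0.440)/0.000858
  = 0.99400 × (1.7635 − 0.66332) / 0.000858 = 1274.6 s.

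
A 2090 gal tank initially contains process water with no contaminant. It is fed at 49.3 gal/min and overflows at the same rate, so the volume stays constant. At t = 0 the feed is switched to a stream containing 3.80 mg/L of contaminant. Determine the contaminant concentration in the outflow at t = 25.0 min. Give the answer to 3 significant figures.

Accumulation = in − out for the solute gives V dC/dt = Q(C_in − C).
So dC/dt = (C_in − C)/τ with τ = V/Q = 2090/49.3 = 42.394 min.
Integrating: C(t) = C_in + (C₀ − C_in) e^(−t/τ).
C(25.0) = 3.80 + (0 − 3.80)·e^(−25.0/42.394) = 3.80 + (-3.8000)·0.55449 = 1.6930 mg/L.

1.69 mg/L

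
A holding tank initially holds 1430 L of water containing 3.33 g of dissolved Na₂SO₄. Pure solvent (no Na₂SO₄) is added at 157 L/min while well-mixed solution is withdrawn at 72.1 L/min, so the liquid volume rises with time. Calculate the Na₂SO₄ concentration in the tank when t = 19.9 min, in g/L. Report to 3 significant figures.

0.000550 g/L

Total volume: dV/dt = Q_in − Q_out = 84.900 L/min, so V(t) = 1430 + 84.900 t and V(19.9) = 3119.5 L.
Solute balance: dm/dt = 0 − Q_out C = −Q_out m/V(t).
Separate: dm/m = −Q_out dt/V(t) ⇒ ln(m/m₀) = −(Q_out/(Q_in−Q_out)) ln(V/V₀).
m = m₀ (V₀/V)^(Q_out/(Q_in−Q_out)) = 3.33 × (1430/3119.5)^(0.84923) = 1.7170 g.
C = m/V = 1.7170/3119.5 = 0.00055040 g/L.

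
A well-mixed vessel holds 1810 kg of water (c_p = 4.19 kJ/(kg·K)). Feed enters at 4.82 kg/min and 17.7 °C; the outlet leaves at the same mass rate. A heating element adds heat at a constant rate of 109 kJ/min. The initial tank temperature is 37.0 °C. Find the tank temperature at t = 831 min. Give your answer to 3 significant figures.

Heat balance on the well-mixed liquid: M c_p dT/dt = ṁ c_p (T_in − T) + 109.
τ = M/ṁ = 375.52 min; T_ss = T_in + Q̇/(ṁ c_p) = 17.7 + 109/(4.82·4.19) = 23.097 °C.
T approaches T_ss exponentially: T(t) = T_ss + (T₀ − T_ss) e^(−t/τ).
T(831) = 23.097 + (13.903)·e^(−831/375.52) = 23.097 + (13.903)·0.10938 = 24.618 °C.

24.6 °C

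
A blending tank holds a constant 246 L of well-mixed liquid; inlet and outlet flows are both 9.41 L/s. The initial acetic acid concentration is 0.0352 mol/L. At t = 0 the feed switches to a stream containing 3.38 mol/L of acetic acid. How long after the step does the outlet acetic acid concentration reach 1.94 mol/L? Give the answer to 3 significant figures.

22.0 s

Species balance: V dC/dt = Q(C_in − C) ⇒ τ = V/Q = 26.142 s.
C(t) = C_in + (C₀ − C_in) e^(−t/τ). Set C = 1.94 and solve for t:
e^(−t/τ) = (C − C_in)/(C₀ − C_in) = (1.94 − 3.38)/(0.0352 − 3.38) = 0.43052
t = −τ ln(…) = 26.142 × 0.84276 = 22.032 s.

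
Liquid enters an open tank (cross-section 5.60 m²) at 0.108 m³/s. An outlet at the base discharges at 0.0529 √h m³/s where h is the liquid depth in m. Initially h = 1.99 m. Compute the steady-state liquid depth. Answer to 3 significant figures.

4.17 m

Level balance: A dh/dt = 0.108 − 0.0529 √h. Setting dh/dt = 0:
Q_in = 0.0529 √h_ss ⇒ √h_ss = 0.108/0.0529 = 2.0416.
h_ss = 2.0416² = 4.1681 m. (Since h₀ = 1.99 m < h_ss, the level will rise toward this value.)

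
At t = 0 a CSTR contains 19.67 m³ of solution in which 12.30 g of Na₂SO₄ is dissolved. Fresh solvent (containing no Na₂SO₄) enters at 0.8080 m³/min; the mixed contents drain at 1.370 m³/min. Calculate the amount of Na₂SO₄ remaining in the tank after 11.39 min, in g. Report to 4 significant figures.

Total volume: dV/dt = Q_in − Q_out = -0.562000 m³/min, so V(t) = 19.67 − 0.562000 t and V(11.39) = 13.2688 m³.
No Na₂SO₄ enters, so dm/dt = −Q_out · (m/V).
dm/m = −Q_out dt/(V₀ − 0.562000 t); integrating gives ln(m/m₀) = −(Q_out/(Q_in−Q_out)) ln(V/V₀).
m = m₀ (V₀/V)^(Q_out/(Q_in−Q_out)) = 12.30 × (19.67/13.2688)^(-2.43772) = 4.71110 g.

4.711 g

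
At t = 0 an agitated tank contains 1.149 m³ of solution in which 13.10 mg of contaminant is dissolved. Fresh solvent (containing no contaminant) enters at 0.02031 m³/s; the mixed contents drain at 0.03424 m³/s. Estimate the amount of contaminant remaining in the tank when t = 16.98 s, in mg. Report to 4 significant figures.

7.434 mg

Let m(t) be the amount of contaminant. Volume: V(t) = V₀ + (Q_in − Q_out) t = 1.149 − 0.0139300 t; V(16.98) = 0.912469 m³.
Species balance (pure solvent in): dm/dt = −Q_out · m/V(t).
dm/m = −Q_out dt/(V₀ − 0.0139300 t); integrating gives ln(m/m₀) = −(Q_out/(Q_in−Q_out)) ln(V/V₀).
m = m₀ (V₀/V)^(Q_out/(Q_in−Q_out)) = 13.10 × (1.149/0.912469)^(-2.45800) = 7.43395 mg.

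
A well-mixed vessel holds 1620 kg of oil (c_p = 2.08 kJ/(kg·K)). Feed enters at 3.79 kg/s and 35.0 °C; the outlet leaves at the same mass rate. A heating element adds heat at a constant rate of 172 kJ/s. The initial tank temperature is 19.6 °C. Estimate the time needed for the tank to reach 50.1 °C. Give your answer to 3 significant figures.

732 s

Unsteady energy balance on the tank contents: M c_p dT/dt = ṁ c_p (T_in − T) + 172.
τ = M/ṁ = 427.44 s; T_ss = T_in + Q̇/(ṁ c_p) = 56.819 °C.
T(t) = T_ss + (T₀ − T_ss) e^(−t/τ). Set T = 50.1:
e^(−t/τ) = (50.1 − 56.819)/(19.6 − 56.819) = 0.18052
t = −427.44 · ln(0.18052) = 731.75 s.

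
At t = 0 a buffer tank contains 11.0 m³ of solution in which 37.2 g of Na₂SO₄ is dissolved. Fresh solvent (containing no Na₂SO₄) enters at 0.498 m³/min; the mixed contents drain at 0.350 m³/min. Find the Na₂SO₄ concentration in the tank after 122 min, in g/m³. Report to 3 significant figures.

Total volume: dV/dt = Q_in − Q_out = 0.14800 m³/min, so V(t) = 11.0 + 0.14800 t and V(122) = 29.056 m³.
No Na₂SO₄ enters, so dm/dt = −Q_out · (m/V).
Separate: dm/m = −Q_out dt/V(t) ⇒ ln(m/m₀) = −(Q_out/(Q_in−Q_out)) ln(V/V₀).
m = m₀ (V₀/V)^(Q_out/(Q_in−Q_out)) = 37.2 × (11.0/29.056)^(2.3649) = 3.7406 g.
C = m/V = 3.7406/29.056 = 0.12874 g/m³.

0.129 g/m³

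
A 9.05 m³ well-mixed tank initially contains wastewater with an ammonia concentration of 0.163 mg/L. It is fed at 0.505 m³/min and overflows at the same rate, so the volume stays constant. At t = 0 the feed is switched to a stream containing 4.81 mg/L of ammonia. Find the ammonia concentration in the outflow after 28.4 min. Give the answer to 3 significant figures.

Mass balance on the solute (V constant): V dC/dt = Q(C_in − C).
Time constant τ = V/Q = 9.05/0.505 = 17.921 min.
This is linear first-order; C(t) = C_in + (C₀ − C_in) e^(−t/τ).
C(28.4) = 4.81 + (0.163 − 4.81)·e^(−28.4/17.921) = 4.81 + (-4.6470)·0.20500 = 3.8574 mg/L.

3.86 mg/L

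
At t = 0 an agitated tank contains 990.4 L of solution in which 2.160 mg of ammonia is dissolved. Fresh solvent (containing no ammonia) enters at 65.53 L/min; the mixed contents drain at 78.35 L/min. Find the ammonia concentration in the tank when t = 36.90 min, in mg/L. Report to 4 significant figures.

7.889e-05 mg/L

Let m(t) be the amount of ammonia. Volume: V(t) = V₀ + (Q_in − Q_out) t = 990.4 − 12.8200 t; V(36.90) = 517.342 L.
No ammonia enters, so dm/dt = −Q_out · (m/V).
Separate: dm/m = −Q_out dt/V(t) ⇒ ln(m/m₀) = −(Q_out/(Q_in−Q_out)) ln(V/V₀).
m = m₀ (V₀/V)^(Q_out/(Q_in−Q_out)) = 2.160 × (990.4/517.342)^(-6.11154) = 0.0408129 mg.
C = m/V = 0.0408129/517.342 = 7.88895e-05 mg/L.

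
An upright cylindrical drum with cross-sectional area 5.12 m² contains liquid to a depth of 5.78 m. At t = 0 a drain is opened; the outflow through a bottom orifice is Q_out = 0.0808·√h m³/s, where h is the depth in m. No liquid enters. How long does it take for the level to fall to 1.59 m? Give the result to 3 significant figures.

Unsteady balance on liquid volume: A dh/dt = −0.0808 √h.
Separate and integrate: 2(√h − √h₀) = −(0.0808/A) t.
t = 2A(√h₀ − √h)/0.0808 = 2·5.12·(√5.78 − √1.59)/0.0808
  = 10.240 × (2.4042 − 1.2610) / 0.0808 = 144.88 s.

145 s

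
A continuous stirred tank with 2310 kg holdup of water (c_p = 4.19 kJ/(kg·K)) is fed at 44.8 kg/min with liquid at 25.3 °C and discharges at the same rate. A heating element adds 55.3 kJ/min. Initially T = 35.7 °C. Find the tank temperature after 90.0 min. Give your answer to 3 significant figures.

27.4 °C

Energy balance: M c_p dT/dt = ṁ c_p (T_in − T) + 55.3.
Rearrange: dT/dt = (T_ss − T)/τ with τ = M/ṁ = 51.562 min and T_ss = T_in + Q̇/(ṁ c_p) = 25.595 °C.
T approaches T_ss exponentially: T(t) = T_ss + (T₀ − T_ss) e^(−t/τ).
T(90.0) = 25.595 + (10.105)·e^(−90.0/51.562) = 25.595 + (10.105)·0.17457 = 27.359 °C.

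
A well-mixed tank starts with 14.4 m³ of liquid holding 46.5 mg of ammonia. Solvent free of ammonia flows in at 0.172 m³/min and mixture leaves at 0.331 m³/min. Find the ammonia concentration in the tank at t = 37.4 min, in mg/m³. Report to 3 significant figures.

1.81 mg/m³

Total volume: dV/dt = Q_in − Q_out = -0.15900 m³/min, so V(t) = 14.4 − 0.15900 t and V(37.4) = 8.4534 m³.
Solute balance: dm/dt = 0 − Q_out C = −Q_out m/V(t).
Separate: dm/m = −Q_out dt/V(t) ⇒ ln(m/m₀) = −(Q_out/(Q_in−Q_out)) ln(V/V₀).
m = m₀ (V₀/V)^(Q_out/(Q_in−Q_out)) = 46.5 × (14.4/8.4534)^(-2.0818) = 15.342 mg.
C = m/V = 15.342/8.4534 = 1.8149 mg/m³.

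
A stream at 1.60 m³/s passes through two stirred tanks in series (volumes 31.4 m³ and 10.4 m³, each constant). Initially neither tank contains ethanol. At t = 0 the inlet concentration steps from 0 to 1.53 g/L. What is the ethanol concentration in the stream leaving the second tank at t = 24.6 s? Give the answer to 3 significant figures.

Each tank obeys Vᵢ dCᵢ/dt = Q(Cᵢ₋₁ − Cᵢ), so τᵢ = Vᵢ/Q.
τ₁ = 31.4/1.60 = 19.625 s; τ₂ = 10.4/1.60 = 6.5000 s.
Tank 1: C₁ = C_in(1 − e^(−t/τ₁)). Tank 2 (τ₁ ≠ τ₂): C₂ = C_in[1 − (τ₁ e^(−t/τ₁) − τ₂ e^(−t/τ₂))/(τ₁ − τ₂)].
At t = 24.6: e^(−t/τ₁) = 0.28550, e^(−t/τ₂) = 0.022718.
C₂ = 1.53·[1 − (19.625·0.28550 − 6.5000·0.022718)/(13.125)] = 1.53·0.58436 = 0.89406 g/L.

0.894 g/L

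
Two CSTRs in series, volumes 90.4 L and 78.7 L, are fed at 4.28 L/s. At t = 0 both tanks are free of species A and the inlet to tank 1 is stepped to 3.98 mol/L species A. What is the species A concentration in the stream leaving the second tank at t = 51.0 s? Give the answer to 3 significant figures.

Each tank obeys Vᵢ dCᵢ/dt = Q(Cᵢ₋₁ − Cᵢ), so τᵢ = Vᵢ/Q.
τ₁ = 90.4/4.28 = 21.121 s; τ₂ = 78.7/4.28 = 18.388 s.
Solving the cascade with C₁(0)=C₂(0)=0 gives C₂(t) = C_in[1 − (τ₁ e^(−t/τ₁) − τ₂ e^(−t/τ₂))/(τ₁ − τ₂)].
At t = 51.0: e^(−t/τ₁) = 0.089403, e^(−t/τ₂) = 0.062439.
C₂ = 3.98·[1 − (21.121·0.089403 − 18.388·0.062439)/(2.7336)] = 3.98·0.72922 = 2.9023 mol/L.

2.90 mol/L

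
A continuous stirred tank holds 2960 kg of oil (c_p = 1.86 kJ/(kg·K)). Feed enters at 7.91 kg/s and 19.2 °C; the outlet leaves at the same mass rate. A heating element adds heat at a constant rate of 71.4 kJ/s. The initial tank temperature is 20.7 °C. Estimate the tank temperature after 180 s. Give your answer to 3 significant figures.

22.0 °C

M c_p dT/dt = ṁ c_p (T_in − T) + Q̇.
Rearrange: dT/dt = (T_ss − T)/τ with τ = M/ṁ = 374.21 s and T_ss = T_in + Q̇/(ṁ c_p) = 24.053 °C.
This is linear first-order; T(t) = T_ss + (T₀ − T_ss) e^(−t/τ).
T(180) = 24.053 + (-3.3530)·e^(−180/374.21) = 24.053 + (-3.3530)·0.61816 = 21.980 °C.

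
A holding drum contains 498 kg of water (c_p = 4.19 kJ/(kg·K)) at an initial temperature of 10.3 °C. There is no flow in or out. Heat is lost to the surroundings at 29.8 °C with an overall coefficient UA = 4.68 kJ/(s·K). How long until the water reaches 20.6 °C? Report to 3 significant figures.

335 s

Heat balance on the well-mixed liquid: M c_p dT/dt = −UA(T − T_amb).
τ = M c_p/UA = 445.86 s; T_ss = T_amb = 29.800 °C.
T(t) = T_ss + (T₀ − T_ss)e^(−t/τ); set T = 20.6:
t = −τ ln[(T − T_ss)/(T₀ − T_ss)] = −445.86 · ln(0.47179) = 334.93 s.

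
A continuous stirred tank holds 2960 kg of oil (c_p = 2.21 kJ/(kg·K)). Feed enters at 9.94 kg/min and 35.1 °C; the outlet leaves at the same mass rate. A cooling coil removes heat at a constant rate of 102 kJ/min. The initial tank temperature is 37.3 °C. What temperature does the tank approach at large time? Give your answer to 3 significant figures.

Heat balance on the well-mixed liquid: M c_p dT/dt = ṁ c_p (T_in − T) − 102.
At steady state dT/dt = 0 ⇒ T_ss = T_in − Q̇/(ṁ c_p) = 35.1 − 102/(9.94·2.21) = 30.457 °C.

30.5 °C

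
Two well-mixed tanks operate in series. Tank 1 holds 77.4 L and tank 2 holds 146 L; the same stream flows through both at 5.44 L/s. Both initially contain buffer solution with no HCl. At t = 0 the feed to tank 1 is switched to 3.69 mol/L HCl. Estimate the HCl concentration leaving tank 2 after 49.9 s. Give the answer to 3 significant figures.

2.59 mol/L

Each tank obeys Vᵢ dCᵢ/dt = Q(Cᵢ₋₁ − Cᵢ), so τᵢ = Vᵢ/Q.
τ₁ = 77.4/5.44 = 14.228 s; τ₂ = 146/5.44 = 26.838 s.
Tank 1: C₁ = C_in(1 − e^(−t/τ₁)). Tank 2 (τ₁ ≠ τ₂): C₂ = C_in[1 − (τ₁ e^(−t/τ₁) − τ₂ e^(−t/τ₂))/(τ₁ − τ₂)].
At t = 49.9: e^(−t/τ₁) = 0.029981, e^(−t/τ₂) = 0.15578.
C₂ = 3.69·[1 − (14.228·0.029981 − 26.838·0.15578)/(-12.610)] = 3.69·0.70228 = 2.5914 mol/L.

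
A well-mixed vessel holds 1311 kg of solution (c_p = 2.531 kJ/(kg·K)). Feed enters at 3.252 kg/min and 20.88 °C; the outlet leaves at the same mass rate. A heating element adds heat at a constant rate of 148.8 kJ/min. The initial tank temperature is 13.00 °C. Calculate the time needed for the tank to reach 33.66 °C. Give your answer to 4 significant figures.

M c_p dT/dt = ṁ c_p (T_in − T) + Q̇.
τ = M/ṁ = 403.137 min; T_ss = T_in + Q̇/(ṁ c_p) = 38.9584 °C.
T(t) = T_ss + (T₀ − T_ss) e^(−t/τ). Set T = 33.66:
e^(−t/τ) = (33.66 − 38.9584)/(13.00 − 38.9584) = 0.204112
t = −403.137 · ln(0.204112) = 640.620 min.

640.6 min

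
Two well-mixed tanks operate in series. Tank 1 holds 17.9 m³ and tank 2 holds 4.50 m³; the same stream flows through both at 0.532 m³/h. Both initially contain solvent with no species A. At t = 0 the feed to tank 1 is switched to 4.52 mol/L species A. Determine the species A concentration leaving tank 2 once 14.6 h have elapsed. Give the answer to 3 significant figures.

0.878 mol/L

Each tank obeys Vᵢ dCᵢ/dt = Q(Cᵢ₋₁ − Cᵢ), so τᵢ = Vᵢ/Q.
τ₁ = 17.9/0.532 = 33.647 h; τ₂ = 4.50/0.532 = 8.4586 h.
Tank 1: C₁ = C_in(1 − e^(−t/τ₁)). Tank 2 (τ₁ ≠ τ₂): C₂ = C_in[1 − (τ₁ e^(−t/τ₁) − τ₂ e^(−t/τ₂))/(τ₁ − τ₂)].
At t = 14.6: e^(−t/τ₁) = 0.64796, e^(−t/τ₂) = 0.17799.
C₂ = 4.52·[1 − (33.647·0.64796 − 8.4586·0.17799)/(25.188)] = 4.52·0.19421 = 0.87783 mol/L.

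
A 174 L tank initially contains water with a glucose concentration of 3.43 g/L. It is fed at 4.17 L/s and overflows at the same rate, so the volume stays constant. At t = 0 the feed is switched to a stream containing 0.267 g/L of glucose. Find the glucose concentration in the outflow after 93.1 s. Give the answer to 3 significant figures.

0.607 g/L

Mass balance on the solute (V constant): V dC/dt = Q(C_in − C).
Rewrite as dC/dt + C/τ = C_in/τ, τ = V/Q = 41.727 s.
C approaches C_in exponentially: C(t) = C_in + (C₀ − C_in) e^(−t/τ).
C(93.1) = 0.267 + (3.43 − 0.267)·e^(−93.1/41.727) = 0.267 + (3.1630)·0.10740 = 0.60671 g/L.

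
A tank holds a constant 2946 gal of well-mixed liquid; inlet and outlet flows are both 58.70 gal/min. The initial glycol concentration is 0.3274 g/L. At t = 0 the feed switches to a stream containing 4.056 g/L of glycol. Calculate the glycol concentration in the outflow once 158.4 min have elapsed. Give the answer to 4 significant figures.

Transient balance on the dissolved component: V dC/dt = Q(C_in − C).
Time constant τ = V/Q = 2946/58.70 = 50.1874 min.
This is linear first-order; C(t) = C_in + (C₀ − C_in) e^(−t/τ).
C(158.4) = 4.056 + (0.3274 − 4.056)·e^(−158.4/50.1874) = 4.056 + (-3.72860)·0.0425885 = 3.89720 g/L.

3.897 g/L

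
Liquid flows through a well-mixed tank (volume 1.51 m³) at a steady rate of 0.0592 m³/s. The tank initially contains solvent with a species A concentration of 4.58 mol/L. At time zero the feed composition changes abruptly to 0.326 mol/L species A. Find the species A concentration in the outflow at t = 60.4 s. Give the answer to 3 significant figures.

0.724 mol/L

Accumulation = in − out for the solute gives V dC/dt = Q(C_in − C).
So dC/dt = (C_in − C)/τ with τ = V/Q = 1.51/0.0592 = 25.507 s.
Solution: C(t) = C_in + (C₀ − C_in) e^(−t/τ).
C(60.4) = 0.326 + (4.58 − 0.326)·e^(−60.4/25.507) = 0.326 + (4.2540)·0.093668 = 0.72446 mol/L.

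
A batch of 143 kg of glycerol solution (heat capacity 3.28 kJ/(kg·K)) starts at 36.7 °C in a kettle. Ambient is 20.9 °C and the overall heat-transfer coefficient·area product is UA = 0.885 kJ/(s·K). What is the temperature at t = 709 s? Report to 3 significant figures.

Lumped-capacitance energy balance: M c_p dT/dt = UA(T_amb − T).
dT/dt = (T_ss − T)/τ with T_ss = T_amb = 20.900 °C, τ = M c_p/UA = 143·3.28/0.885 = 529.99 s.
T approaches T_ss exponentially: T(t) = T_ss + (T₀ − T_ss) e^(−t/τ).
T(709) = 20.900 + (15.800)·0.26243 = 25.046 °C.

25.0 °C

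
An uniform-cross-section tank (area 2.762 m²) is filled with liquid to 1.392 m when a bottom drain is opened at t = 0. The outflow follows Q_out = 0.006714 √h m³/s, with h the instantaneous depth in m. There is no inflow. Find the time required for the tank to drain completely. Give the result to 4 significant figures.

970.7 s

Accumulation of liquid (constant cross-section A): A dh/dt = −0.006714 √h.
This is separable: 2 d(√h)/dt = −0.006714/A, so √h = √h₀ − (0.006714/(2A)) t.
Tank is empty when √h = 0: t_empty = 2A√h₀/0.006714.
t_empty = 2·2.762·√1.392/0.006714 = 5.52400·1.17983/0.006714 = 970.715 s.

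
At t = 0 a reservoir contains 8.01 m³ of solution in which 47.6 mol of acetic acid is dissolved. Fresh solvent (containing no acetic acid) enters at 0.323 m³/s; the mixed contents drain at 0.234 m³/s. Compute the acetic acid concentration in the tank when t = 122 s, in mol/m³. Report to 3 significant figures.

0.265 mol/m³

Total volume: dV/dt = Q_in − Q_out = 0.089000 m³/s, so V(t) = 8.01 + 0.089000 t and V(122) = 18.868 m³.
Solute balance: dm/dt = 0 − Q_out C = −Q_out m/V(t).
Separate: dm/m = −Q_out dt/V(t) ⇒ ln(m/m₀) = −(Q_out/(Q_in−Q_out)) ln(V/V₀).
m = m₀ (V₀/V)^(Q_out/(Q_in−Q_out)) = 47.6 × (8.01/18.868)^(2.6292) = 5.0037 mol.
C = m/V = 5.0037/18.868 = 0.26520 mol/m³.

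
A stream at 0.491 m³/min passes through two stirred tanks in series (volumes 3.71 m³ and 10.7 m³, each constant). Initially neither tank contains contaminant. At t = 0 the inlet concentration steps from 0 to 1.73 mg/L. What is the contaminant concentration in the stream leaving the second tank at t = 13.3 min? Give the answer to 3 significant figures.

0.449 mg/L

Each tank obeys Vᵢ dCᵢ/dt = Q(Cᵢ₋₁ − Cᵢ), so τᵢ = Vᵢ/Q.
τ₁ = 3.71/0.491 = 7.5560 min; τ₂ = 10.7/0.491 = 21.792 min.
Solving the cascade with C₁(0)=C₂(0)=0 gives C₂(t) = C_in[1 − (τ₁ e^(−t/τ₁) − τ₂ e^(−t/τ₂))/(τ₁ − τ₂)].
At t = 13.3: e^(−t/τ₁) = 0.17201, e^(−t/τ₂) = 0.54318.
C₂ = 1.73·[1 − (7.5560·0.17201 − 21.792·0.54318)/(-14.236)] = 1.73·0.25981 = 0.44948 mg/L.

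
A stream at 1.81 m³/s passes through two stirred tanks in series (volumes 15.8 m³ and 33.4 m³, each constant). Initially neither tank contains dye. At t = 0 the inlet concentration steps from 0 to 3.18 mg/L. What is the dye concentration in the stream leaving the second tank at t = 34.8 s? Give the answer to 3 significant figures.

Species balance on tank i: dCᵢ/dt = (Cᵢ₋₁ − Cᵢ)/τᵢ with τᵢ = Vᵢ/Q.
τ₁ = 15.8/1.81 = 8.7293 s; τ₂ = 33.4/1.81 = 18.453 s.
Solving the cascade with C₁(0)=C₂(0)=0 gives C₂(t) = C_in[1 − (τ₁ e^(−t/τ₁) − τ₂ e^(−t/τ₂))/(τ₁ − τ₂)].
At t = 34.8: e^(−t/τ₁) = 0.018563, e^(−t/τ₂) = 0.15170.
C₂ = 3.18·[1 − (8.7293·0.018563 − 18.453·0.15170)/(-9.7238)] = 3.18·0.72878 = 2.3175 mg/L.

2.32 mg/L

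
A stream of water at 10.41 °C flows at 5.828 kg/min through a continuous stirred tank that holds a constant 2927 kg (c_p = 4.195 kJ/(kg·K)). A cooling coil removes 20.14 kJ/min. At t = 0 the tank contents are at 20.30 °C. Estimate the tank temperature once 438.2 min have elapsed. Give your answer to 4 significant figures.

14.06 °C

M c_p dT/dt = ṁ c_p (T_in − T) − Q̇.
τ = M/ṁ = 502.231 min; T_ss = T_in − Q̇/(ṁ c_p) = 10.41 − 20.14/(5.828·4.195) = 9.58623 °C.
Solution: T(t) = T_ss + (T₀ − T_ss) e^(−t/τ).
T(438.2) = 9.58623 + (10.7138)·e^(−438.2/502.231) = 9.58623 + (10.7138)·0.417902 = 14.0635 °C.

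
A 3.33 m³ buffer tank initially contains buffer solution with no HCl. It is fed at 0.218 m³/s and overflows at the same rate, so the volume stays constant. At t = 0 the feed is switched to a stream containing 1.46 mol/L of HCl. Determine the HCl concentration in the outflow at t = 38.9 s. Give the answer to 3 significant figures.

Species balance on the tank: V dC/dt = Q(C_in − C).
Time constant τ = V/Q = 3.33/0.218 = 15.275 s.
Integrating: C(t) = C_in + (C₀ − C_in) e^(−t/τ).
C(38.9) = 1.46 + (0 − 1.46)·e^(−38.9/15.275) = 1.46 + (-1.4600)·0.078347 = 1.3456 mol/L.

1.35 mol/L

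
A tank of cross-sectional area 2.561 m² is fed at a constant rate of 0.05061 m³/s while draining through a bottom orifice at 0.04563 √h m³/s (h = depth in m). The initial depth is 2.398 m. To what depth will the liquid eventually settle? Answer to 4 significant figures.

1.230 m

Accumulation of liquid (constant cross-section A): A dh/dt = Q_in − 0.04563 √h. At steady state dh/dt = 0:
Q_in = 0.04563 √h_ss ⇒ √h_ss = 0.05061/0.04563 = 1.10914.
h_ss = 1.10914² = 1.23019 m. (Since h₀ = 2.398 m > h_ss, the level will fall toward this value.)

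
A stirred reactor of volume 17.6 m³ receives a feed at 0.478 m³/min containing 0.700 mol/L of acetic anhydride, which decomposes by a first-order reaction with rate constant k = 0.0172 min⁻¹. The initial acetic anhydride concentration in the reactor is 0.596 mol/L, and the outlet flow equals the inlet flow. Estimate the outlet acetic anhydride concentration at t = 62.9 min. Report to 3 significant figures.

0.439 mol/L

V dC/dt = Q(C_in − C) − k V C.
dC/dt = (Q/V) C_in − (Q/V + k) C; effective rate a = Q/V + k = 0.027159 + 0.0172 = 0.044359 min⁻¹.
C_ss = Q C_in/(Q + kV) = 0.42858 mol/L; C(t) = C_ss + (C₀ − C_ss) e^(−a t).
C(62.9) = 0.42858 + (0.16742)·e^(−0.044359·62.9) = 0.42858 + (0.16742)·0.061410 = 0.43886 mol/L.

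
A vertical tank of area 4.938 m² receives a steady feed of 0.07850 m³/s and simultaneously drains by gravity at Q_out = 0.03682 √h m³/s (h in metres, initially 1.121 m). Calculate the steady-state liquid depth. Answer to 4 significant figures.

4.545 m

A dh/dt = Q_in − 0.03682 √h. Steady state requires inflow = outflow:
Q_in = 0.03682 √h_ss ⇒ √h_ss = 0.07850/0.03682 = 2.13199.
h_ss = 2.13199² = 4.54540 m. (Since h₀ = 1.121 m < h_ss, the level will rise toward this value.)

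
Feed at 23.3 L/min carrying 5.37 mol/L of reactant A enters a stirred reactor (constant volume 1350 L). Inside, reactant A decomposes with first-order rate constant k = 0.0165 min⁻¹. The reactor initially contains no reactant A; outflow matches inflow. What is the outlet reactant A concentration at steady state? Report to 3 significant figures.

2.75 mol/L

Species balance: V dC/dt = Q C_in − Q C − k V C.
Steady state (dC/dt = 0): C_ss = Q C_in/(Q + kV) = C_in/(1 + kV/Q).
C_ss = 23.3·5.37/(23.3 + 0.0165·1350) = 125.12/45.575 = 2.7454 mol/L.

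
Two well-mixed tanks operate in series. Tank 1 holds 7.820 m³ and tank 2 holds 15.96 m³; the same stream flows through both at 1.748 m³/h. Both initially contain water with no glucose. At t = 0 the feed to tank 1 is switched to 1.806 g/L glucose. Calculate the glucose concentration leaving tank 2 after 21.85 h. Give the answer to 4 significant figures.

Each tank obeys Vᵢ dCᵢ/dt = Q(Cᵢ₋₁ − Cᵢ), so τᵢ = Vᵢ/Q.
τ₁ = 7.820/1.748 = 4.47368 h; τ₂ = 15.96/1.748 = 9.13043 h.
Solving the cascade with C₁(0)=C₂(0)=0 gives C₂(t) = C_in[1 − (τ₁ e^(−t/τ₁) − τ₂ e^(−t/τ₂))/(τ₁ − τ₂)].
At t = 21.85: e^(−t/τ₁) = 0.00756580, e^(−t/τ₂) = 0.0913465.
C₂ = 1.806·[1 − (4.47368·0.00756580 − 9.13043·0.0913465)/(-4.65675)] = 1.806·0.828166 = 1.49567 g/L.

1.496 g/L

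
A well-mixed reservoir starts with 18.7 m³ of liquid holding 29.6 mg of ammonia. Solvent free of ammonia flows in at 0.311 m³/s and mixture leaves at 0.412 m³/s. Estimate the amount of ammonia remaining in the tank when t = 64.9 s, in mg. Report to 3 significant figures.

Total volume: dV/dt = Q_in − Q_out = -0.10100 m³/s, so V(t) = 18.7 − 0.10100 t and V(64.9) = 12.145 m³.
Solute balance: dm/dt = 0 − Q_out C = −Q_out m/V(t).
dm/m = −Q_out dt/(V₀ − 0.10100 t); integrating gives ln(m/m₀) = −(Q_out/(Q_in−Q_out)) ln(V/V₀).
m = m₀ (V₀/V)^(Q_out/(Q_in−Q_out)) = 29.6 × (18.7/12.145)^(-4.0792) = 5.0896 mg.

5.09 mg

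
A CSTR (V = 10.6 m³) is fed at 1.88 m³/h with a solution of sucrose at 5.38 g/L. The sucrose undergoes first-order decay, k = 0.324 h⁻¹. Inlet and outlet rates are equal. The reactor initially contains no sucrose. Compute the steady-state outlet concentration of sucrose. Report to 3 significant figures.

1.90 g/L

V dC/dt = Q(C_in − C) − k V C.
At steady state: 0 = Q C_in − (Q + kV) C_ss, so C_ss = Q C_in/(Q + kV).
C_ss = 1.88·5.38/(1.88 + 0.324·10.6) = 10.114/5.3144 = 1.9032 g/L.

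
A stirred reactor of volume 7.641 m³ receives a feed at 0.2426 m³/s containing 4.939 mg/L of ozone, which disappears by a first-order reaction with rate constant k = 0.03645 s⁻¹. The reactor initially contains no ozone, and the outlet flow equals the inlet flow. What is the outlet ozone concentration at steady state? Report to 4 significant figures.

2.299 mg/L

Species balance: V dC/dt = Q C_in − Q C − k V C.
At steady state: 0 = Q C_in − (Q + kV) C_ss, so C_ss = Q C_in/(Q + kV).
C_ss = 0.2426·4.939/(0.2426 + 0.03645·7.641) = 1.19820/0.521114 = 2.29931 mg/L.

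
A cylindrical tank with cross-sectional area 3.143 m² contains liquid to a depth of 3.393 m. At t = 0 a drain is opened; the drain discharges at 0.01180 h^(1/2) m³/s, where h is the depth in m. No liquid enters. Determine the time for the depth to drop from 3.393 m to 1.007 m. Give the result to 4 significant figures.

446.7 s

A dh/dt = −Q_out = −0.01180 √h.
This is separable: 2 d(√h)/dt = −0.01180/A, so √h = √h₀ − (0.01180/(2A)) t.
t = 2A(√h₀ − √h)/0.01180 = 2·3.143·(√3.393 − √1.007)/0.01180
  = 6.28600 × (1.84201 − 1.00349) / 0.01180 = 446.687 s.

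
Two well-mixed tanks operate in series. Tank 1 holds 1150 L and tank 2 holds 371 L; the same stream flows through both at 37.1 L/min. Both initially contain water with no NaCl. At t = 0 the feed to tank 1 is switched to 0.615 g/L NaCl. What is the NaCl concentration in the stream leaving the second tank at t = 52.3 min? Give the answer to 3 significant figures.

0.449 g/L

Each tank obeys Vᵢ dCᵢ/dt = Q(Cᵢ₋₁ − Cᵢ), so τᵢ = Vᵢ/Q.
τ₁ = 1150/37.1 = 30.997 min; τ₂ = 371/37.1 = 10.000 min.
Solving the cascade with C₁(0)=C₂(0)=0 gives C₂(t) = C_in[1 − (τ₁ e^(−t/τ₁) − τ₂ e^(−t/τ₂))/(τ₁ − τ₂)].
At t = 52.3: e^(−t/τ₁) = 0.18503, e^(−t/τ₂) = 0.0053535.
C₂ = 0.615·[1 − (30.997·0.18503 − 10.000·0.0053535)/(20.997)] = 0.615·0.72940 = 0.44858 g/L.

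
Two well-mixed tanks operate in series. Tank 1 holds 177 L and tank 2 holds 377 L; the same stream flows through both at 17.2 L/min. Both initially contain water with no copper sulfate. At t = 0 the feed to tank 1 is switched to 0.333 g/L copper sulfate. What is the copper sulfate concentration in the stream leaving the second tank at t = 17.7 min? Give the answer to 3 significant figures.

0.106 g/L

Species balance on tank i: dCᵢ/dt = (Cᵢ₋₁ − Cᵢ)/τᵢ with τᵢ = Vᵢ/Q.
τ₁ = 177/17.2 = 10.291 min; τ₂ = 377/17.2 = 21.919 min.
Tank 1: C₁ = C_in(1 − e^(−t/τ₁)). Tank 2 (τ₁ ≠ τ₂): C₂ = C_in[1 − (τ₁ e^(−t/τ₁) − τ₂ e^(−t/τ₂))/(τ₁ − τ₂)].
At t = 17.7: e^(−t/τ₁) = 0.17907, e^(−t/τ₂) = 0.44596.
C₂ = 0.333·[1 − (10.291·0.17907 − 21.919·0.44596)/(-11.628)] = 0.333·0.31784 = 0.10584 g/L.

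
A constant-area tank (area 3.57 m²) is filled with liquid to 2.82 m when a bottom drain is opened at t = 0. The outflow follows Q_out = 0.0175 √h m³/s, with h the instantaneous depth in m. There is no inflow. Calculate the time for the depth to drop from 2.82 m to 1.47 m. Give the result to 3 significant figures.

190 s

A dh/dt = −Q_out = −0.0175 √h.
This is separable: 2 d(√h)/dt = −0.0175/A, so √h = √h₀ − (0.0175/(2A)) t.
t = 2A(√h₀ − √h)/0.0175 = 2·3.57·(√2.82 − √1.47)/0.0175
  = 7.1400 × (1.6793 − 1.2124) / 0.0175 = 190.47 s.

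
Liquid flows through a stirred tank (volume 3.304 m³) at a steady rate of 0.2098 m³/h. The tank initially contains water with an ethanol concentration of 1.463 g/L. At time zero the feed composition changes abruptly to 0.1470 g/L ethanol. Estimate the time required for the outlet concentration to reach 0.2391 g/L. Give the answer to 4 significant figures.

Unsteady species balance (constant V, well mixed): V dC/dt = Q(C_in − C), so τ = V/Q = 15.7483 h.
C(t) = C_in + (C₀ − C_in) e^(−t/τ). Set C = 0.2391 and solve for t:
e^(−t/τ) = (C − C_in)/(C₀ − C_in) = (0.2391 − 0.1470)/(1.463 − 0.1470) = 0.0699848
t = −τ ln(…) = 15.7483 × 2.65948 = 41.8823 h.

41.88 h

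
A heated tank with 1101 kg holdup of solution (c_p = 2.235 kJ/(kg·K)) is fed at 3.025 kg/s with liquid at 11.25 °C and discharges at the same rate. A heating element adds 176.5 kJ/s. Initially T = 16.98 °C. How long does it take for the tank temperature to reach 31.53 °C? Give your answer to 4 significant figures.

455.7 s

M c_p dT/dt = ṁ c_p (T_in − T) + Q̇.
τ = M/ṁ = 363.967 s; T_ss = T_in + Q̇/(ṁ c_p) = 37.3561 °C.
T(t) = T_ss + (T₀ − T_ss) e^(−t/τ). Set T = 31.53:
e^(−t/τ) = (31.53 − 37.3561)/(16.98 − 37.3561) = 0.285928
t = −363.967 · ln(0.285928) = 455.693 s.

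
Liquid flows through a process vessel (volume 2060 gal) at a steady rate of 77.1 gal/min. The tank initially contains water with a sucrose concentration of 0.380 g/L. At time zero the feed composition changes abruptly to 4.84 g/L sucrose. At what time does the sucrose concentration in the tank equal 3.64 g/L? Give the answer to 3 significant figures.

35.1 min

Species balance on the tank: V dC/dt = Q(C_in − C), so τ = V/Q = 26.719 min.
C(t) = C_in + (C₀ − C_in) e^(−t/τ). Set C = 3.64 and solve for t:
e^(−t/τ) = (C − C_in)/(C₀ − C_in) = (3.64 − 4.84)/(0.380 − 4.84) = 0.26906
t = −τ ln(…) = 26.719 × 1.3128 = 35.077 min.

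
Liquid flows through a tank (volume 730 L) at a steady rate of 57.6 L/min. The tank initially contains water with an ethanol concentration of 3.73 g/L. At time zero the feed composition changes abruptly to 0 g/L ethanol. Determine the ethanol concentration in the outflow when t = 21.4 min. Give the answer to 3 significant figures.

Species balance on the tank: V dC/dt = Q(C_in − C).
Rewrite as dC/dt + C/τ = C_in/τ, τ = V/Q = 12.674 min.
Solution: C(t) = C_in + (C₀ − C_in) e^(−t/τ).
C(21.4) = 0 + (3.73 − 0)·e^(−21.4/12.674) = 0 + (3.7300)·0.18479 = 0.68926 g/L.

0.689 g/L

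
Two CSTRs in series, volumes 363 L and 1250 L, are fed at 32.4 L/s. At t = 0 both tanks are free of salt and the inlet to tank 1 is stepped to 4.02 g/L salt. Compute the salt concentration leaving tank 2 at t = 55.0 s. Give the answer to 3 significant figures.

2.67 g/L

Species balance on tank i: dCᵢ/dt = (Cᵢ₋₁ − Cᵢ)/τᵢ with τᵢ = Vᵢ/Q.
τ₁ = 363/32.4 = 11.204 s; τ₂ = 1250/32.4 = 38.580 s.
Tank 1: C₁ = C_in(1 − e^(−t/τ₁)). Tank 2 (τ₁ ≠ τ₂): C₂ = C_in[1 − (τ₁ e^(−t/τ₁) − τ₂ e^(−t/τ₂))/(τ₁ − τ₂)].
At t = 55.0: e^(−t/τ₁) = 0.0073792, e^(−t/τ₂) = 0.24036.
C₂ = 4.02·[1 − (11.204·0.0073792 − 38.580·0.24036)/(-27.377)] = 4.02·0.66429 = 2.6704 g/L.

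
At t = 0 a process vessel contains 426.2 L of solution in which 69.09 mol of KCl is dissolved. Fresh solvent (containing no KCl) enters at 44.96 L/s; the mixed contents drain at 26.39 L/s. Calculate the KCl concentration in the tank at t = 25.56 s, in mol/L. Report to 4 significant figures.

Total volume: dV/dt = Q_in − Q_out = 18.5700 L/s, so V(t) = 426.2 + 18.5700 t and V(25.56) = 900.849 L.
No KCl enters, so dm/dt = −Q_out · (m/V).
dm/m = −Q_out dt/(V₀ + 18.5700 t); integrating gives ln(m/m₀) = −(Q_out/(Q_in−Q_out)) ln(V/V₀).
m = m₀ (V₀/V)^(Q_out/(Q_in−Q_out)) = 69.09 × (426.2/900.849)^(1.42111) = 23.8506 mol.
C = m/V = 23.8506/900.849 = 0.0264757 mol/L.

0.02648 mol/L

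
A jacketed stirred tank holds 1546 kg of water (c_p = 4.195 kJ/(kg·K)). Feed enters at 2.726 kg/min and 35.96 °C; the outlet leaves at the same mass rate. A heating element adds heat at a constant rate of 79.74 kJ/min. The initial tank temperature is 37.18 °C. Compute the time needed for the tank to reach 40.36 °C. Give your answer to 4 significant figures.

M c_p dT/dt = ṁ c_p (T_in − T) + Q̇.
τ = M/ṁ = 567.131 min; T_ss = T_in + Q̇/(ṁ c_p) = 42.9330 °C.
T(t) = T_ss + (T₀ − T_ss) e^(−t/τ). Set T = 40.36:
e^(−t/τ) = (40.36 − 42.9330)/(37.18 − 42.9330) = 0.447243
t = −567.131 · ln(0.447243) = 456.344 min.

456.3 min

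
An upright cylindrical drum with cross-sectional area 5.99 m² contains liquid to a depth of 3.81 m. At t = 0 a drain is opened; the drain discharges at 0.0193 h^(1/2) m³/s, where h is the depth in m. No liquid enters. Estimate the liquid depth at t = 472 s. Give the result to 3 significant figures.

With no inflow, A dh/dt = −0.0193 √h.
∫ h^(−1/2) dh = −(0.0193/A) ∫ dt, giving 2√h = 2√h₀ − (0.0193/A) t.
√h = √3.81 − 0.0193·472/(2·5.99) = 1.9519 − 0.76040 = 1.1915.
h = 1.1915² = 1.4197 m.

1.42 m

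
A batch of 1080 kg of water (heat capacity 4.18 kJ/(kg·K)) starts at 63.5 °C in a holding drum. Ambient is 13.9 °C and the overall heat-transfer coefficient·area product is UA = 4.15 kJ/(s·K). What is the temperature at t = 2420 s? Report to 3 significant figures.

M c_p dT/dt = −UA(T − T_amb).
dT/dt = (T_ss − T)/τ with T_ss = T_amb = 13.900 °C, τ = M c_p/UA = 1080·4.18/4.15 = 1087.8 s.
T approaches T_ss exponentially: T(t) = T_ss + (T₀ − T_ss) e^(−t/τ).
T(2420) = 13.900 + (49.600)·0.10810 = 19.262 °C.

19.3 °C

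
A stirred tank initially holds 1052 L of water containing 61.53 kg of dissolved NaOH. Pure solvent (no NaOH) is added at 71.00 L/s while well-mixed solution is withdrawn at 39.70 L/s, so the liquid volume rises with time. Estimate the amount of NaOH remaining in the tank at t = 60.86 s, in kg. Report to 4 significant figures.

16.59 kg

Total volume: dV/dt = Q_in − Q_out = 31.3000 L/s, so V(t) = 1052 + 31.3000 t and V(60.86) = 2956.92 L.
Species balance (pure solvent in): dm/dt = −Q_out · m/V(t).
dm/m = −Q_out dt/(V₀ + 31.3000 t); integrating gives ln(m/m₀) = −(Q_out/(Q_in−Q_out)) ln(V/V₀).
m = m₀ (V₀/V)^(Q_out/(Q_in−Q_out)) = 61.53 × (1052/2956.92)^(1.26837) = 16.5887 kg.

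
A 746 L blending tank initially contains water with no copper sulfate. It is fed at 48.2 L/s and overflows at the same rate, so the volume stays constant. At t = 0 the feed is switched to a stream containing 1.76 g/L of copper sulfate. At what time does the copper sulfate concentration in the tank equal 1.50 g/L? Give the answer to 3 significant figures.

29.6 s

Species balance: V dC/dt = Q(C_in − C) ⇒ τ = V/Q = 15.477 s.
C(t) = C_in + (C₀ − C_in) e^(−t/τ). Set C = 1.50 and solve for t:
e^(−t/τ) = (C − C_in)/(C₀ − C_in) = (1.50 − 1.76)/(0 − 1.76) = 0.14773
t = −τ ln(…) = 15.477 × 1.9124 = 29.598 s.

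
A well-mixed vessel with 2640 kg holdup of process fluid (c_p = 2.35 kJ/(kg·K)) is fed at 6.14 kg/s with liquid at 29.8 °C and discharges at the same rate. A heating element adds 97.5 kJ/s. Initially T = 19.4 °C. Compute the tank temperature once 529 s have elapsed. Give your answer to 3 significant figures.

31.5 °C

M c_p dT/dt = ṁ c_p (T_in − T) + Q̇.
τ = M/ṁ = 429.97 s; T_ss = T_in + Q̇/(ṁ c_p) = 29.8 + 97.5/(6.14·2.35) = 36.557 °C.
Integrating: T(t) = T_ss + (T₀ − T_ss) e^(−t/τ).
T(529) = 36.557 + (-17.157)·e^(−529/429.97) = 36.557 + (-17.157)·0.29220 = 31.544 °C.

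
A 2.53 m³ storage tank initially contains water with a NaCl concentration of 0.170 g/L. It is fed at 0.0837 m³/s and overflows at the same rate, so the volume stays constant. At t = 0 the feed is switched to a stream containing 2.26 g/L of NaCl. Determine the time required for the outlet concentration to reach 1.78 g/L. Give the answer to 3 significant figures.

44.5 s

Species balance on the tank: V dC/dt = Q(C_in − C), so τ = V/Q = 30.227 s.
C(t) = C_in + (C₀ − C_in) e^(−t/τ). Set C = 1.78 and solve for t:
e^(−t/τ) = (C − C_in)/(C₀ − C_in) = (1.78 − 2.26)/(0.170 − 2.26) = 0.22967
t = −τ ln(…) = 30.227 × 1.4711 = 44.468 s.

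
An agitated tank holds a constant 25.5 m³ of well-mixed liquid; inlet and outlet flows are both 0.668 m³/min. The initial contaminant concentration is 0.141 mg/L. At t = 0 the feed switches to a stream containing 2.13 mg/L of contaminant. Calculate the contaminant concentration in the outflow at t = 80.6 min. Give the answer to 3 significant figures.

Transient balance on the dissolved component: V dC/dt = Q(C_in − C).
Rewrite as dC/dt + C/τ = C_in/τ, τ = V/Q = 38.174 min.
Solution: C(t) = C_in + (C₀ − C_in) e^(−t/τ).
C(80.6) = 2.13 + (0.141 − 2.13)·e^(−80.6/38.174) = 2.13 + (-1.9890)·0.12107 = 1.8892 mg/L.

1.89 mg/L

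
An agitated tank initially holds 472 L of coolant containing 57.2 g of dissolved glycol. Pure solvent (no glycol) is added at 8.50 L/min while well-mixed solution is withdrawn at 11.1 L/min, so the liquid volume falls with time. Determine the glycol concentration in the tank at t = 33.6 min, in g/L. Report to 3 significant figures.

0.0621 g/L

Total volume: dV/dt = Q_in − Q_out = -2.6000 L/min, so V(t) = 472 − 2.6000 t and V(33.6) = 384.64 L.
Species balance (pure solvent in): dm/dt = −Q_out · m/V(t).
dm/m = −Q_out dt/(V₀ − 2.6000 t); integrating gives ln(m/m₀) = −(Q_out/(Q_in−Q_out)) ln(V/V₀).
m = m₀ (V₀/V)^(Q_out/(Q_in−Q_out)) = 57.2 × (472/384.64)^(-4.2692) = 23.873 g.
C = m/V = 23.873/384.64 = 0.062067 g/L.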